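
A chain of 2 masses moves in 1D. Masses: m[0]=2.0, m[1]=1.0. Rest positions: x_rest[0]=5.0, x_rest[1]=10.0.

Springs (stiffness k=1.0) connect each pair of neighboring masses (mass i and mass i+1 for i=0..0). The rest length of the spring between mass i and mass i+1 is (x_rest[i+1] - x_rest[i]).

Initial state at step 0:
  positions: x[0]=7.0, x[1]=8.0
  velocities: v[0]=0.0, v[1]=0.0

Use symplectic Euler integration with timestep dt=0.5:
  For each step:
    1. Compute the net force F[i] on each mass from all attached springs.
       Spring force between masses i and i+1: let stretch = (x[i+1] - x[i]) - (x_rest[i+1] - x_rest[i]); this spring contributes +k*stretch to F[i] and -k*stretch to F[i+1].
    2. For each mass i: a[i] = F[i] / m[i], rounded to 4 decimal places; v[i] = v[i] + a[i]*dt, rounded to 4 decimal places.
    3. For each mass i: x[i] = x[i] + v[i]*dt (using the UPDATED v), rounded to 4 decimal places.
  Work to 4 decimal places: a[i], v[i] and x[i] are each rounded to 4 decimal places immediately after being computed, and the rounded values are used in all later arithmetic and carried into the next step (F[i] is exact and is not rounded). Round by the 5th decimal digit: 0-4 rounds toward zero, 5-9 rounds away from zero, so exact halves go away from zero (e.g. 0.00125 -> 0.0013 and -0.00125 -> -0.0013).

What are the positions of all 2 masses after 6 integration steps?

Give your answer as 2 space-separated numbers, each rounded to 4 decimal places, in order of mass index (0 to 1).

Answer: 4.8003 12.3998

Derivation:
Step 0: x=[7.0000 8.0000] v=[0.0000 0.0000]
Step 1: x=[6.5000 9.0000] v=[-1.0000 2.0000]
Step 2: x=[5.6875 10.6250] v=[-1.6250 3.2500]
Step 3: x=[4.8672 12.2657] v=[-1.6407 3.2813]
Step 4: x=[4.3467 13.3068] v=[-1.0411 2.0821]
Step 5: x=[4.3212 13.3579] v=[-0.0511 0.1021]
Step 6: x=[4.8003 12.3998] v=[0.9581 -1.9163]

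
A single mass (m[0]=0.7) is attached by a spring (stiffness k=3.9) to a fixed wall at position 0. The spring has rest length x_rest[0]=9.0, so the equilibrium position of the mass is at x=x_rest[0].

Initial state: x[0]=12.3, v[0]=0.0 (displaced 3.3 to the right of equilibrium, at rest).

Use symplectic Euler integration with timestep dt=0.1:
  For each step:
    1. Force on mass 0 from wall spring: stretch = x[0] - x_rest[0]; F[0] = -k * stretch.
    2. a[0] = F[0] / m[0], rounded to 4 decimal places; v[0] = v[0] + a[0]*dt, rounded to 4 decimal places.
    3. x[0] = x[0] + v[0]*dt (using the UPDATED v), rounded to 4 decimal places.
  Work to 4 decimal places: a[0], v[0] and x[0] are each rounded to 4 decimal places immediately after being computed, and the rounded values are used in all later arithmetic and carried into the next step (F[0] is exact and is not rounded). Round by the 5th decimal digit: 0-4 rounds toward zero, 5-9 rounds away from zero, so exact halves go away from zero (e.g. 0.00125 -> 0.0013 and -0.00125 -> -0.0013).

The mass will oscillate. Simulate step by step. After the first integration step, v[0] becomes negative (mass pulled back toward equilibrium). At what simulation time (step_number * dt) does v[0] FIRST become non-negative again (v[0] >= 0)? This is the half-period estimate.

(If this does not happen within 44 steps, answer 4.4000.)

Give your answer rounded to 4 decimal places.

Step 0: x=[12.3000] v=[0.0000]
Step 1: x=[12.1161] v=[-1.8386]
Step 2: x=[11.7586] v=[-3.5747]
Step 3: x=[11.2474] v=[-5.1116]
Step 4: x=[10.6110] v=[-6.3637]
Step 5: x=[9.8849] v=[-7.2613]
Step 6: x=[9.1095] v=[-7.7543]
Step 7: x=[8.3280] v=[-7.8153]
Step 8: x=[7.5839] v=[-7.4409]
Step 9: x=[6.9187] v=[-6.6519]
Step 10: x=[6.3695] v=[-5.4923]
Step 11: x=[5.9668] v=[-4.0267]
Step 12: x=[5.7331] v=[-2.3368]
Step 13: x=[5.6814] v=[-0.5167]
Step 14: x=[5.8146] v=[1.3322]
First v>=0 after going negative at step 14, time=1.4000

Answer: 1.4000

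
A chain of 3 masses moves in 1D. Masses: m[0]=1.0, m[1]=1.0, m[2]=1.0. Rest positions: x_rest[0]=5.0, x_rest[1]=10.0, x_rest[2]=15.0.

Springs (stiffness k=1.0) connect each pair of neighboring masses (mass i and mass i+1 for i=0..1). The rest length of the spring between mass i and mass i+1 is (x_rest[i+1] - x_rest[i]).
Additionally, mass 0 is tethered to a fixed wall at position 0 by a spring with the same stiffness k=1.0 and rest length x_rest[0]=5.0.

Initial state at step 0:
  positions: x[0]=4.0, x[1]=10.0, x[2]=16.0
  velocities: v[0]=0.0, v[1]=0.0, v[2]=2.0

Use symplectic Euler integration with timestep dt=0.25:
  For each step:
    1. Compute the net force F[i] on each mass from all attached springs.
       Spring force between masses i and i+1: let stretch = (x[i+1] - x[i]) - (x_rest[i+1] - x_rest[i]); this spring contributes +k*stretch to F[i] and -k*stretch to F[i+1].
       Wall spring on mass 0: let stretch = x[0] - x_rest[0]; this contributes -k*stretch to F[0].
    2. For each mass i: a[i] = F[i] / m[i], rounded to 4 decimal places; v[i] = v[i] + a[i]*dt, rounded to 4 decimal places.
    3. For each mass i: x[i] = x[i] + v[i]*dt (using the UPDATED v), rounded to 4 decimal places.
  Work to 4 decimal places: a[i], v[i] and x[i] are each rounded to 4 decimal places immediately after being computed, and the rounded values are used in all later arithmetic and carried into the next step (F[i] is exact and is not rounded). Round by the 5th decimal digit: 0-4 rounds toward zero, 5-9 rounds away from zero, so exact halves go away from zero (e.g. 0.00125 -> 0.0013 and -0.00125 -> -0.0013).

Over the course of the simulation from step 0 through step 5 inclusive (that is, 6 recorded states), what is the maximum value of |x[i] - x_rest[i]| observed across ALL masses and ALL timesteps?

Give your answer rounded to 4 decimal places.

Answer: 2.1509

Derivation:
Step 0: x=[4.0000 10.0000 16.0000] v=[0.0000 0.0000 2.0000]
Step 1: x=[4.1250 10.0000 16.4375] v=[0.5000 0.0000 1.7500]
Step 2: x=[4.3594 10.0352 16.7852] v=[0.9375 0.1406 1.3906]
Step 3: x=[4.6761 10.1375 17.0235] v=[1.2666 0.4092 0.9531]
Step 4: x=[5.0418 10.3289 17.1439] v=[1.4629 0.7654 0.4816]
Step 5: x=[5.4229 10.6158 17.1509] v=[1.5242 1.1474 0.0279]
Max displacement = 2.1509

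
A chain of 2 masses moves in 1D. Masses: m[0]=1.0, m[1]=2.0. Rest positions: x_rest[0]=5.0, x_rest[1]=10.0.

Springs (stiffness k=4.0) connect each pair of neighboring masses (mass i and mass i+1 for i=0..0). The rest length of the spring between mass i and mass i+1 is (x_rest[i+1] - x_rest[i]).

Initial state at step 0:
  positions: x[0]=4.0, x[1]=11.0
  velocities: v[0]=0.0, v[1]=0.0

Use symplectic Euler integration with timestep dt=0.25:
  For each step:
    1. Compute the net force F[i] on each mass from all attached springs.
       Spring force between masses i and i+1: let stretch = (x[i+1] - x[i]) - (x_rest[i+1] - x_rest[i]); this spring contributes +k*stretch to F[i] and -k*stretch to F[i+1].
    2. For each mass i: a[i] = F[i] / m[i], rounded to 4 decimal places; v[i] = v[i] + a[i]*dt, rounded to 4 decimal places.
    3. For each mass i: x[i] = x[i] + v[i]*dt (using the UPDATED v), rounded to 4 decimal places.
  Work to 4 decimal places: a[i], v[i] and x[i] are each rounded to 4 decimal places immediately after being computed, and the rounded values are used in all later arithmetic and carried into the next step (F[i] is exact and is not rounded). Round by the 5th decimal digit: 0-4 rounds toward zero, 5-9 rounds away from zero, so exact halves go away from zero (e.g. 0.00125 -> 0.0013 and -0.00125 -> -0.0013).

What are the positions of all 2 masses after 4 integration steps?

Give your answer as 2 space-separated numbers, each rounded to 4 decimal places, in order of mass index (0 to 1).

Step 0: x=[4.0000 11.0000] v=[0.0000 0.0000]
Step 1: x=[4.5000 10.7500] v=[2.0000 -1.0000]
Step 2: x=[5.3125 10.3438] v=[3.2500 -1.6250]
Step 3: x=[6.1328 9.9336] v=[3.2813 -1.6407]
Step 4: x=[6.6533 9.6733] v=[2.0821 -1.0411]

Answer: 6.6533 9.6733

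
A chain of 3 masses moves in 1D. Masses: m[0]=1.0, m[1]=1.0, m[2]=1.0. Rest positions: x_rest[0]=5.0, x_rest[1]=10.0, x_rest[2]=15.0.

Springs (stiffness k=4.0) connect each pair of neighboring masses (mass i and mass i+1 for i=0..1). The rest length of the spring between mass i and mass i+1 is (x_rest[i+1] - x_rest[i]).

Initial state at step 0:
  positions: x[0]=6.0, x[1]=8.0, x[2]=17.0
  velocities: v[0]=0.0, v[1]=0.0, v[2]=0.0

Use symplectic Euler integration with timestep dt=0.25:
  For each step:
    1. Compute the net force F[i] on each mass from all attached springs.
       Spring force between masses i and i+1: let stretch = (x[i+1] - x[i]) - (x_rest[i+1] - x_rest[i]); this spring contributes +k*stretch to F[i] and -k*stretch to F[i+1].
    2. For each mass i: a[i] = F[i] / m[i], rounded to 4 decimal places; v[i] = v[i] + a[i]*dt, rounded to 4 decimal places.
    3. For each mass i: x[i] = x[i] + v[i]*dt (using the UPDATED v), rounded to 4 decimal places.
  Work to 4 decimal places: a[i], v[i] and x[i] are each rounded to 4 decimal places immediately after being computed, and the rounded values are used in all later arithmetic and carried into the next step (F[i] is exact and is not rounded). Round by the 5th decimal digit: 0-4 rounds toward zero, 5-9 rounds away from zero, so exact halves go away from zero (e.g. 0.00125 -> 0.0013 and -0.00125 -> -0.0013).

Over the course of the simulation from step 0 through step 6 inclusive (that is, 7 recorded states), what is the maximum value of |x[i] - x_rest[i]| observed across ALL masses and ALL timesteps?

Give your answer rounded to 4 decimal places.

Step 0: x=[6.0000 8.0000 17.0000] v=[0.0000 0.0000 0.0000]
Step 1: x=[5.2500 9.7500 16.0000] v=[-3.0000 7.0000 -4.0000]
Step 2: x=[4.3750 11.9375 14.6875] v=[-3.5000 8.7500 -5.2500]
Step 3: x=[4.1406 12.9219 13.9375] v=[-0.9375 3.9375 -3.0000]
Step 4: x=[4.8516 11.9649 14.1836] v=[2.8438 -3.8282 0.9844]
Step 5: x=[6.0909 9.7842 15.1250] v=[4.9571 -8.7228 3.7657]
Step 6: x=[7.0035 8.0154 15.9812] v=[3.6504 -7.0753 3.4249]
Max displacement = 2.9219

Answer: 2.9219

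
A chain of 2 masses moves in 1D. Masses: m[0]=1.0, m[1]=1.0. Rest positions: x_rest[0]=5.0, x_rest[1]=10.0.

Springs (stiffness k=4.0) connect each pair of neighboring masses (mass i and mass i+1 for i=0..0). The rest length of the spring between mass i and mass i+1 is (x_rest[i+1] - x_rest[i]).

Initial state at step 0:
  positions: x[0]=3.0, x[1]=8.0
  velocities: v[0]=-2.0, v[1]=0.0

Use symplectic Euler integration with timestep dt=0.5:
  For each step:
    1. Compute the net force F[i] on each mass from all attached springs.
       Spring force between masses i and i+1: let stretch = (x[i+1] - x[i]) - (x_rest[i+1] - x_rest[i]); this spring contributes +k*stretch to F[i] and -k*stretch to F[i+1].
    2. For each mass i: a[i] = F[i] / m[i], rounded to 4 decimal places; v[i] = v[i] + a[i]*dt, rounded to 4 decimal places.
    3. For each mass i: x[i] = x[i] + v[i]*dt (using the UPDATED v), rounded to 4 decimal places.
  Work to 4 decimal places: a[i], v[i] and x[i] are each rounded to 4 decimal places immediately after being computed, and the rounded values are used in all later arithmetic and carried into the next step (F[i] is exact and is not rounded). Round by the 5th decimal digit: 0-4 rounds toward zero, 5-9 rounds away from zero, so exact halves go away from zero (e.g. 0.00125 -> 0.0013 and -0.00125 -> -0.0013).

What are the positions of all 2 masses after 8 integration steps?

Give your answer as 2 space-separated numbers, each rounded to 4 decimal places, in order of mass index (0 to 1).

Step 0: x=[3.0000 8.0000] v=[-2.0000 0.0000]
Step 1: x=[2.0000 8.0000] v=[-2.0000 0.0000]
Step 2: x=[2.0000 7.0000] v=[0.0000 -2.0000]
Step 3: x=[2.0000 6.0000] v=[0.0000 -2.0000]
Step 4: x=[1.0000 6.0000] v=[-2.0000 0.0000]
Step 5: x=[0.0000 6.0000] v=[-2.0000 0.0000]
Step 6: x=[0.0000 5.0000] v=[0.0000 -2.0000]
Step 7: x=[0.0000 4.0000] v=[0.0000 -2.0000]
Step 8: x=[-1.0000 4.0000] v=[-2.0000 0.0000]

Answer: -1.0000 4.0000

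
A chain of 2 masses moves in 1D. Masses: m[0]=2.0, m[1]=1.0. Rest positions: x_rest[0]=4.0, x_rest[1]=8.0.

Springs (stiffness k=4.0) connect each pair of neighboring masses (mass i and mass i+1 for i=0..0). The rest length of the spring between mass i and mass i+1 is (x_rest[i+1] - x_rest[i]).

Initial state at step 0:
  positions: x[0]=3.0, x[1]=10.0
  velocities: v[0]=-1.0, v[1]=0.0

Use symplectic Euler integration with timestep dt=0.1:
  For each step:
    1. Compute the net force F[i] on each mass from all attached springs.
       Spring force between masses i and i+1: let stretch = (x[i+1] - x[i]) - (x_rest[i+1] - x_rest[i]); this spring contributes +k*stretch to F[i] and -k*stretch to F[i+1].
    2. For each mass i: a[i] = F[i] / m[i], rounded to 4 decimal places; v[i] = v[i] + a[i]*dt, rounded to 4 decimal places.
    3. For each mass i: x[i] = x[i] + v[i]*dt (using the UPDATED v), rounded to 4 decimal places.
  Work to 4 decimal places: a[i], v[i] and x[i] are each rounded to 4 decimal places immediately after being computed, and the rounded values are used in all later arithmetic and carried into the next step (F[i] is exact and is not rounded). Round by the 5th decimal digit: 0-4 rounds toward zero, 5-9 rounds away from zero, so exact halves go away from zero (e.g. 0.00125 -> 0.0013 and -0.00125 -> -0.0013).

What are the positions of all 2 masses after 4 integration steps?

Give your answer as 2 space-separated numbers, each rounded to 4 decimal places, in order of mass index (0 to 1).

Answer: 3.1668 8.8664

Derivation:
Step 0: x=[3.0000 10.0000] v=[-1.0000 0.0000]
Step 1: x=[2.9600 9.8800] v=[-0.4000 -1.2000]
Step 2: x=[2.9784 9.6432] v=[0.1840 -2.3680]
Step 3: x=[3.0501 9.2998] v=[0.7170 -3.4339]
Step 4: x=[3.1668 8.8664] v=[1.1669 -4.3338]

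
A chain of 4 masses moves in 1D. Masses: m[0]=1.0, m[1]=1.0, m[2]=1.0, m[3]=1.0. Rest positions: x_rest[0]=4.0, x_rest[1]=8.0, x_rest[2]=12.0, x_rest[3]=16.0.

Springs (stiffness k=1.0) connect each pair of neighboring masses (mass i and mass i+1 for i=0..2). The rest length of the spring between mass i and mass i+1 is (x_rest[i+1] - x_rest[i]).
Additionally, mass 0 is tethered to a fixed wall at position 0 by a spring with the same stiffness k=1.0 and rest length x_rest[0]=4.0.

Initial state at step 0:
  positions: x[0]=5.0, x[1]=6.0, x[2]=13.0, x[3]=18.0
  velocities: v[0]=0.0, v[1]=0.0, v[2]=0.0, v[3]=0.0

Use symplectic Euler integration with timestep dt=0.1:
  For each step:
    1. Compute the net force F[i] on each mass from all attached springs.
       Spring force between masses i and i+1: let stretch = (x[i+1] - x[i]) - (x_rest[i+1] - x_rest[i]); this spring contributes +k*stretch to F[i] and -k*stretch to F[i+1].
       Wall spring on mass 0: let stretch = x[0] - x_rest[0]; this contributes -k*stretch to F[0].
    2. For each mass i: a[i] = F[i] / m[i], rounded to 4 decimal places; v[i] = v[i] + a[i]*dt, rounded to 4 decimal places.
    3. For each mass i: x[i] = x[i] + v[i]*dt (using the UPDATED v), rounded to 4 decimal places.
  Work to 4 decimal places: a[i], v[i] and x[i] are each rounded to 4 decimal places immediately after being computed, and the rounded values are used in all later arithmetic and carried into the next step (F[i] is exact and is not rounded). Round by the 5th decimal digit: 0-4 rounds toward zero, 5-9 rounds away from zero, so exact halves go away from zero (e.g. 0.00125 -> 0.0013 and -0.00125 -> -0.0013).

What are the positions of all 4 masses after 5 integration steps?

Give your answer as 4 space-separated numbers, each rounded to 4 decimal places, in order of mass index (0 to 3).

Answer: 4.4477 6.8387 12.7305 17.8468

Derivation:
Step 0: x=[5.0000 6.0000 13.0000 18.0000] v=[0.0000 0.0000 0.0000 0.0000]
Step 1: x=[4.9600 6.0600 12.9800 17.9900] v=[-0.4000 0.6000 -0.2000 -0.1000]
Step 2: x=[4.8814 6.1782 12.9409 17.9699] v=[-0.7860 1.1820 -0.3910 -0.2010]
Step 3: x=[4.7670 6.3511 12.8845 17.9395] v=[-1.1445 1.7286 -0.5644 -0.3039]
Step 4: x=[4.6207 6.5735 12.8133 17.8986] v=[-1.4628 2.2235 -0.7122 -0.4094]
Step 5: x=[4.4477 6.8387 12.7305 17.8468] v=[-1.7296 2.6522 -0.8277 -0.5179]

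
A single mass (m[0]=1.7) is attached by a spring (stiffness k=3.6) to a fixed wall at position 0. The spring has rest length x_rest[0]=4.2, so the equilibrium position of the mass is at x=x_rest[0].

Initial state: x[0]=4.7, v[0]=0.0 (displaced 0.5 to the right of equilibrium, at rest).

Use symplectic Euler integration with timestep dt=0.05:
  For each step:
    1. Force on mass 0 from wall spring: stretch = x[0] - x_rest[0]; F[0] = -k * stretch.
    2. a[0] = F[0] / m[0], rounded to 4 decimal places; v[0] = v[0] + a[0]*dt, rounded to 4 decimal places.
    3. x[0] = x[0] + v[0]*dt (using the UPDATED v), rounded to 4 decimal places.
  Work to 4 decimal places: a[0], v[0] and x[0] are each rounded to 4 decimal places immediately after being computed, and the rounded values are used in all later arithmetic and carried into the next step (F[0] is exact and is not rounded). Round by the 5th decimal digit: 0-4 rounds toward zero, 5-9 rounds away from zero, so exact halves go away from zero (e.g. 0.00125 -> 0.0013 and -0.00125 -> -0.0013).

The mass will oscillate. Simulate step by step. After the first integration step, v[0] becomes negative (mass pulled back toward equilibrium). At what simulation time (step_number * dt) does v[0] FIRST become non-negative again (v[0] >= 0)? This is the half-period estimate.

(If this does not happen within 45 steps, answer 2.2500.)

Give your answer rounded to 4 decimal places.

Step 0: x=[4.7000] v=[0.0000]
Step 1: x=[4.6974] v=[-0.0529]
Step 2: x=[4.6921] v=[-0.1056]
Step 3: x=[4.6842] v=[-0.1577]
Step 4: x=[4.6738] v=[-0.2090]
Step 5: x=[4.6608] v=[-0.2592]
Step 6: x=[4.6454] v=[-0.3080]
Step 7: x=[4.6276] v=[-0.3552]
Step 8: x=[4.6076] v=[-0.4005]
Step 9: x=[4.5854] v=[-0.4437]
Step 10: x=[4.5612] v=[-0.4845]
Step 11: x=[4.5351] v=[-0.5227]
Step 12: x=[4.5072] v=[-0.5582]
Step 13: x=[4.4777] v=[-0.5907]
Step 14: x=[4.4467] v=[-0.6201]
Step 15: x=[4.4144] v=[-0.6462]
Step 16: x=[4.3810] v=[-0.6689]
Step 17: x=[4.3466] v=[-0.6881]
Step 18: x=[4.3114] v=[-0.7036]
Step 19: x=[4.2756] v=[-0.7154]
Step 20: x=[4.2394] v=[-0.7234]
Step 21: x=[4.2030] v=[-0.7276]
Step 22: x=[4.1666] v=[-0.7279]
Step 23: x=[4.1304] v=[-0.7244]
Step 24: x=[4.0946] v=[-0.7170]
Step 25: x=[4.0593] v=[-0.7058]
Step 26: x=[4.0248] v=[-0.6909]
Step 27: x=[3.9912] v=[-0.6724]
Step 28: x=[3.9587] v=[-0.6503]
Step 29: x=[3.9275] v=[-0.6248]
Step 30: x=[3.8977] v=[-0.5959]
Step 31: x=[3.8695] v=[-0.5639]
Step 32: x=[3.8431] v=[-0.5289]
Step 33: x=[3.8185] v=[-0.4911]
Step 34: x=[3.7960] v=[-0.4507]
Step 35: x=[3.7756] v=[-0.4079]
Step 36: x=[3.7575] v=[-0.3630]
Step 37: x=[3.7417] v=[-0.3161]
Step 38: x=[3.7283] v=[-0.2676]
Step 39: x=[3.7174] v=[-0.2177]
Step 40: x=[3.7091] v=[-0.1666]
Step 41: x=[3.7034] v=[-0.1146]
Step 42: x=[3.7003] v=[-0.0620]
Step 43: x=[3.6998] v=[-0.0091]
Step 44: x=[3.7020] v=[0.0439]
First v>=0 after going negative at step 44, time=2.2000

Answer: 2.2000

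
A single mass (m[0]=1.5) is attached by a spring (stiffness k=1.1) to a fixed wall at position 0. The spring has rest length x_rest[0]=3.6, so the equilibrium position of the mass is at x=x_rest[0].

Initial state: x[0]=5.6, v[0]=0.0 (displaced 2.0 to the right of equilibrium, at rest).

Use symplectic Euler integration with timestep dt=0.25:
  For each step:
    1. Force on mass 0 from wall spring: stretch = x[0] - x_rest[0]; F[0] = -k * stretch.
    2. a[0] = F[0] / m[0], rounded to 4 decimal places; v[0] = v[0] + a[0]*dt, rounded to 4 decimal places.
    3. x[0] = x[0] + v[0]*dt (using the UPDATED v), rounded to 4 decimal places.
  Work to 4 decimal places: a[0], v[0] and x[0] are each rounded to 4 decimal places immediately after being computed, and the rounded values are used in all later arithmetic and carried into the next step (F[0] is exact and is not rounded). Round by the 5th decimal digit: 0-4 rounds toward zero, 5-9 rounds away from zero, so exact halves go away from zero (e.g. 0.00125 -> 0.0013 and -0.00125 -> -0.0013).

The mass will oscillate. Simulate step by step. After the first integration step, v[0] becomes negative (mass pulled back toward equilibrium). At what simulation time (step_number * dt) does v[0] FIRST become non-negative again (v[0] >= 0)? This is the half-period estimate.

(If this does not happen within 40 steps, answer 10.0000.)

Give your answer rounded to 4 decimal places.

Step 0: x=[5.6000] v=[0.0000]
Step 1: x=[5.5083] v=[-0.3667]
Step 2: x=[5.3292] v=[-0.7166]
Step 3: x=[5.0708] v=[-1.0336]
Step 4: x=[4.7450] v=[-1.3033]
Step 5: x=[4.3667] v=[-1.5132]
Step 6: x=[3.9533] v=[-1.6538]
Step 7: x=[3.5237] v=[-1.7186]
Step 8: x=[3.0976] v=[-1.7046]
Step 9: x=[2.6945] v=[-1.6125]
Step 10: x=[2.3329] v=[-1.4465]
Step 11: x=[2.0294] v=[-1.2142]
Step 12: x=[1.7978] v=[-0.9263]
Step 13: x=[1.6488] v=[-0.5959]
Step 14: x=[1.5893] v=[-0.2382]
Step 15: x=[1.6219] v=[0.1304]
First v>=0 after going negative at step 15, time=3.7500

Answer: 3.7500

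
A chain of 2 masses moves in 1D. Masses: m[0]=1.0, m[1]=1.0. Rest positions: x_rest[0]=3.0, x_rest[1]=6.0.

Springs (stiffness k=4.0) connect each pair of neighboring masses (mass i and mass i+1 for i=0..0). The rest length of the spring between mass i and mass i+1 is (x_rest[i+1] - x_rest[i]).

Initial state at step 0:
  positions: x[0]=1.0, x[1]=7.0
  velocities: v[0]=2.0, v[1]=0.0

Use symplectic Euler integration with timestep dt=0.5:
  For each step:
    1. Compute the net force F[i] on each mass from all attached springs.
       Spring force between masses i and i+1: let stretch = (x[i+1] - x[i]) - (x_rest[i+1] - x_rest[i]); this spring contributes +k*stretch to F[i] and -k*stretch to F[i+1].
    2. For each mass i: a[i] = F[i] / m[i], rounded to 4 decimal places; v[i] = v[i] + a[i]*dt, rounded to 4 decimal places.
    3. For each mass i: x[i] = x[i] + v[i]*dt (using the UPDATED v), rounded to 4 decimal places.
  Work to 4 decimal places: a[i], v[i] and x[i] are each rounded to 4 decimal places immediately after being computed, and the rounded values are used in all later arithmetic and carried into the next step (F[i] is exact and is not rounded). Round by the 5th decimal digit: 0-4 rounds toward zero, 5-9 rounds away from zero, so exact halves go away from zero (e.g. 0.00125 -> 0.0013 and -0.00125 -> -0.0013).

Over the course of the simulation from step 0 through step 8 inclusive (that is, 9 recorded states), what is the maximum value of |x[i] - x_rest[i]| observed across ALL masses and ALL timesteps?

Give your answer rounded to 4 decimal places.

Answer: 5.0000

Derivation:
Step 0: x=[1.0000 7.0000] v=[2.0000 0.0000]
Step 1: x=[5.0000 4.0000] v=[8.0000 -6.0000]
Step 2: x=[5.0000 5.0000] v=[0.0000 2.0000]
Step 3: x=[2.0000 9.0000] v=[-6.0000 8.0000]
Step 4: x=[3.0000 9.0000] v=[2.0000 0.0000]
Step 5: x=[7.0000 6.0000] v=[8.0000 -6.0000]
Step 6: x=[7.0000 7.0000] v=[0.0000 2.0000]
Step 7: x=[4.0000 11.0000] v=[-6.0000 8.0000]
Step 8: x=[5.0000 11.0000] v=[2.0000 0.0000]
Max displacement = 5.0000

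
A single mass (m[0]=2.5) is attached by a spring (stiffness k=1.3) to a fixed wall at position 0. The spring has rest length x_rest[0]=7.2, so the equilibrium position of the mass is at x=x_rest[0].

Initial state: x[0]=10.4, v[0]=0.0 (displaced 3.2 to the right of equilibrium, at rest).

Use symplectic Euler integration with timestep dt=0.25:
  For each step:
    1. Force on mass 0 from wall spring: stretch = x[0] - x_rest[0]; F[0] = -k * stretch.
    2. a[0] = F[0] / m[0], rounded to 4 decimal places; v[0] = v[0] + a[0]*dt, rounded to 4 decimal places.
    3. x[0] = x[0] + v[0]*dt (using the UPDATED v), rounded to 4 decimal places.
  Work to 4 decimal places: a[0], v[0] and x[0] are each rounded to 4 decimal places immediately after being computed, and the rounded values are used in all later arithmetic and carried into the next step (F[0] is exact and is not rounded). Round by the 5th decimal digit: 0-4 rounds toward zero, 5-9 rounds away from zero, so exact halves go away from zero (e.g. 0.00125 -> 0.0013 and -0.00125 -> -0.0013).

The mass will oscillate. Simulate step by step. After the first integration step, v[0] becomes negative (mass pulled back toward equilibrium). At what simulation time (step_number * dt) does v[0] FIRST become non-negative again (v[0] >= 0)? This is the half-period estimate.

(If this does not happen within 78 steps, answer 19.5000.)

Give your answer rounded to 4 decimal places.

Answer: 4.5000

Derivation:
Step 0: x=[10.4000] v=[0.0000]
Step 1: x=[10.2960] v=[-0.4160]
Step 2: x=[10.0914] v=[-0.8185]
Step 3: x=[9.7928] v=[-1.1944]
Step 4: x=[9.4099] v=[-1.5315]
Step 5: x=[8.9552] v=[-1.8188]
Step 6: x=[8.4435] v=[-2.0470]
Step 7: x=[7.8913] v=[-2.2087]
Step 8: x=[7.3167] v=[-2.2986]
Step 9: x=[6.7383] v=[-2.3138]
Step 10: x=[6.1749] v=[-2.2538]
Step 11: x=[5.6448] v=[-2.1205]
Step 12: x=[5.1652] v=[-1.9183]
Step 13: x=[4.7518] v=[-1.6538]
Step 14: x=[4.4179] v=[-1.3355]
Step 15: x=[4.1745] v=[-0.9738]
Step 16: x=[4.0294] v=[-0.5805]
Step 17: x=[3.9873] v=[-0.1683]
Step 18: x=[4.0497] v=[0.2494]
First v>=0 after going negative at step 18, time=4.5000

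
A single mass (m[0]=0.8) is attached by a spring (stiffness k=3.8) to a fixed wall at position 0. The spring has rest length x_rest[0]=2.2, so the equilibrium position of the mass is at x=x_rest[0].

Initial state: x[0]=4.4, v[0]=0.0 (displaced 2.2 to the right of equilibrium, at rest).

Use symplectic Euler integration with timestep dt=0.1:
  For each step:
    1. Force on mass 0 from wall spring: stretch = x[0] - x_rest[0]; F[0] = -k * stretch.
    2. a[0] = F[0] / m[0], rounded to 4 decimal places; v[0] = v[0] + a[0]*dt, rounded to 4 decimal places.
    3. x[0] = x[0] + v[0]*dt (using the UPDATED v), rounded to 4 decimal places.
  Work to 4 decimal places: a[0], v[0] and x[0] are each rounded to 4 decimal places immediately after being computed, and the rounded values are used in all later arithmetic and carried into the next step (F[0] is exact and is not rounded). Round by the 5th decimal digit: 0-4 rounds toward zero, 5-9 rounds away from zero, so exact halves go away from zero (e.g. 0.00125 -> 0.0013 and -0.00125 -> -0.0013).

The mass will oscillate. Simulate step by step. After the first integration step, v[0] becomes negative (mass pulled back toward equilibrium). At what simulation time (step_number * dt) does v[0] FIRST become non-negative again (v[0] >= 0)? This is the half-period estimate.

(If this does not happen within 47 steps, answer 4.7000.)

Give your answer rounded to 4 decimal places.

Answer: 1.5000

Derivation:
Step 0: x=[4.4000] v=[0.0000]
Step 1: x=[4.2955] v=[-1.0450]
Step 2: x=[4.0915] v=[-2.0404]
Step 3: x=[3.7976] v=[-2.9389]
Step 4: x=[3.4278] v=[-3.6978]
Step 5: x=[2.9997] v=[-4.2810]
Step 6: x=[2.5336] v=[-4.6609]
Step 7: x=[2.0517] v=[-4.8194]
Step 8: x=[1.5768] v=[-4.7490]
Step 9: x=[1.1315] v=[-4.4530]
Step 10: x=[0.7370] v=[-3.9455]
Step 11: x=[0.4119] v=[-3.2506]
Step 12: x=[0.1718] v=[-2.4013]
Step 13: x=[0.0280] v=[-1.4379]
Step 14: x=[-0.0126] v=[-0.4062]
Step 15: x=[0.0519] v=[0.6448]
First v>=0 after going negative at step 15, time=1.5000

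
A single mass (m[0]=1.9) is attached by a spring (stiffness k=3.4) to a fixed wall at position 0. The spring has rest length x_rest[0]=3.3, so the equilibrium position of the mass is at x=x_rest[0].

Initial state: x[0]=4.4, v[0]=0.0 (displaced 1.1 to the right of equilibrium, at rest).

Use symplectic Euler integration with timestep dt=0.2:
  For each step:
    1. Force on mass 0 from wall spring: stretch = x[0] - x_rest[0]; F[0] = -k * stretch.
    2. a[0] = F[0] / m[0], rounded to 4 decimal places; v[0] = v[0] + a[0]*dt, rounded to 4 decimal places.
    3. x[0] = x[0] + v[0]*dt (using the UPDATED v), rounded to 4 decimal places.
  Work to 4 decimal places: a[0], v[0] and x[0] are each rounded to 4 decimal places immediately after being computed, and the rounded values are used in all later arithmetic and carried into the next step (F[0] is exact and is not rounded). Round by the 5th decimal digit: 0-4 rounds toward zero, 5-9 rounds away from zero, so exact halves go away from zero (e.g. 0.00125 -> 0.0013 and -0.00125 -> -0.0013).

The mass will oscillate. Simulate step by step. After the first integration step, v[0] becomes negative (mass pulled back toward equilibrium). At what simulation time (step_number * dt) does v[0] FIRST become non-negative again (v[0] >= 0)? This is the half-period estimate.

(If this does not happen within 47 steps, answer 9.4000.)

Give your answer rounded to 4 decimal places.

Step 0: x=[4.4000] v=[0.0000]
Step 1: x=[4.3213] v=[-0.3937]
Step 2: x=[4.1695] v=[-0.7592]
Step 3: x=[3.9554] v=[-1.0704]
Step 4: x=[3.6944] v=[-1.3050]
Step 5: x=[3.4052] v=[-1.4462]
Step 6: x=[3.1084] v=[-1.4839]
Step 7: x=[2.8253] v=[-1.4153]
Step 8: x=[2.5762] v=[-1.2454]
Step 9: x=[2.3789] v=[-0.9864]
Step 10: x=[2.2476] v=[-0.6567]
Step 11: x=[2.1916] v=[-0.2801]
Step 12: x=[2.2149] v=[0.1166]
First v>=0 after going negative at step 12, time=2.4000

Answer: 2.4000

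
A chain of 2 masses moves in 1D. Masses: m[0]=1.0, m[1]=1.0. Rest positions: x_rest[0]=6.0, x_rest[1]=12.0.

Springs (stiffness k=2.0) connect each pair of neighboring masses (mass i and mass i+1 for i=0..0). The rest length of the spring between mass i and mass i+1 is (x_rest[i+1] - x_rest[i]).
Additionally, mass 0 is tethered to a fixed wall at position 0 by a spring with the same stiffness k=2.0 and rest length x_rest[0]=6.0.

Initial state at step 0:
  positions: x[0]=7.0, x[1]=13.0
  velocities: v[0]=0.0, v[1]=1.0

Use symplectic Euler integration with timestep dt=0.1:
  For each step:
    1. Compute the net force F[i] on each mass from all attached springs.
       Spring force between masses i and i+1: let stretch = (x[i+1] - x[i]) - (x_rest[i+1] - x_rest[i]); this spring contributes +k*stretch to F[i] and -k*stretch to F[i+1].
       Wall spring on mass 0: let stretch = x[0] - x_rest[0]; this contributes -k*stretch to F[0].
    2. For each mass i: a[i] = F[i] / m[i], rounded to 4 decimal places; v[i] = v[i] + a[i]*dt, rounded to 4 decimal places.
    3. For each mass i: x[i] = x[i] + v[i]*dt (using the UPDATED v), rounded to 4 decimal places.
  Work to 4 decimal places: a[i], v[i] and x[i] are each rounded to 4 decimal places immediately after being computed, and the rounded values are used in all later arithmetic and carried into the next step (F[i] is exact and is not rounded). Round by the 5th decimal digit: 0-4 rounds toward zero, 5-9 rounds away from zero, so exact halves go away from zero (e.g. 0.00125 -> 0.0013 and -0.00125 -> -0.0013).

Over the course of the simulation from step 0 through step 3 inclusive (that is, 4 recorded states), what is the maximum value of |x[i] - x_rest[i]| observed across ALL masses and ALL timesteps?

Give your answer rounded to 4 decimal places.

Step 0: x=[7.0000 13.0000] v=[0.0000 1.0000]
Step 1: x=[6.9800 13.1000] v=[-0.2000 1.0000]
Step 2: x=[6.9428 13.1976] v=[-0.3720 0.9760]
Step 3: x=[6.8918 13.2901] v=[-0.5096 0.9250]
Max displacement = 1.2901

Answer: 1.2901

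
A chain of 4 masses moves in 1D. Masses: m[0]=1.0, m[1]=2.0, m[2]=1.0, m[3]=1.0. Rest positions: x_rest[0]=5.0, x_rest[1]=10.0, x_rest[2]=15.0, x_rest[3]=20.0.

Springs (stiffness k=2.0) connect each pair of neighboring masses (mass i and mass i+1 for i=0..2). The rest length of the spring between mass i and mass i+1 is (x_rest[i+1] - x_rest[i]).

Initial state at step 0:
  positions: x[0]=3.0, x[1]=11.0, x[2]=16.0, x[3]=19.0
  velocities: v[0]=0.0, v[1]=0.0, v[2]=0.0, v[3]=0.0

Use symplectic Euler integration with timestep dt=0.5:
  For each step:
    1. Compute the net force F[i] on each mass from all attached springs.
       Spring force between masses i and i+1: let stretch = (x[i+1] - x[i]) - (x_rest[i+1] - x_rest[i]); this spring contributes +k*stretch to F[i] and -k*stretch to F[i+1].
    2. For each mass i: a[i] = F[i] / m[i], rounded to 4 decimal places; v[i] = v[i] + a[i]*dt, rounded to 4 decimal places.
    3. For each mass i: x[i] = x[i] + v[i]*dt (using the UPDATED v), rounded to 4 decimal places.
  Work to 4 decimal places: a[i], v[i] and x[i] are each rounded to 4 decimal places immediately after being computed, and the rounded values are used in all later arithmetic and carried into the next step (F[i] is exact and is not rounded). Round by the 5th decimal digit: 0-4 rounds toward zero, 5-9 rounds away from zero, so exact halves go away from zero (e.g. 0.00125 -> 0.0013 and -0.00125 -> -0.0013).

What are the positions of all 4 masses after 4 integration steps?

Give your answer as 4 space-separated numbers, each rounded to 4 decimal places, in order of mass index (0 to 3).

Answer: 6.2813 9.2344 15.0313 20.2188

Derivation:
Step 0: x=[3.0000 11.0000 16.0000 19.0000] v=[0.0000 0.0000 0.0000 0.0000]
Step 1: x=[4.5000 10.2500 15.0000 20.0000] v=[3.0000 -1.5000 -2.0000 2.0000]
Step 2: x=[6.3750 9.2500 14.1250 21.0000] v=[3.7500 -2.0000 -1.7500 2.0000]
Step 3: x=[7.1875 8.7500 14.2500 21.0625] v=[1.6250 -1.0000 0.2500 0.1250]
Step 4: x=[6.2813 9.2344 15.0313 20.2188] v=[-1.8125 0.9688 1.5625 -1.6875]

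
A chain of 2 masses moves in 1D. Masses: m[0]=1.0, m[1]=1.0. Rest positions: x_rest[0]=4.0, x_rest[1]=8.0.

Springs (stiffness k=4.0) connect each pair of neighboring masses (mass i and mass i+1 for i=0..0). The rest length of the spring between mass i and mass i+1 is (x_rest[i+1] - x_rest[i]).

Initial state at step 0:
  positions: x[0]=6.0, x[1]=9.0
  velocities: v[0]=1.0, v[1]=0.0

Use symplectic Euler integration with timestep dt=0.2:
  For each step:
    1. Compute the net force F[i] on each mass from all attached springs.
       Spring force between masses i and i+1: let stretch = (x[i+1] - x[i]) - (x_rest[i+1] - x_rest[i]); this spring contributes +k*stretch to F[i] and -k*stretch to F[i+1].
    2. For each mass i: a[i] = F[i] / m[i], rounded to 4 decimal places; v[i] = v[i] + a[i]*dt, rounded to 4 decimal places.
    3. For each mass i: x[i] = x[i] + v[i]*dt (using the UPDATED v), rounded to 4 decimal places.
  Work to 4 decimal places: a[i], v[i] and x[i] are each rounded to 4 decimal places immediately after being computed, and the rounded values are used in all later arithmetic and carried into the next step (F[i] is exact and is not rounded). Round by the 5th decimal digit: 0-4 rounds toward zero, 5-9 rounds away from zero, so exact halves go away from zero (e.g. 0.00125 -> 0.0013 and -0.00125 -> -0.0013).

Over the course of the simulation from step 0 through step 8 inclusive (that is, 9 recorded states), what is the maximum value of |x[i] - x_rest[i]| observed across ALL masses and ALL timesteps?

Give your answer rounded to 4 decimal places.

Answer: 2.5886

Derivation:
Step 0: x=[6.0000 9.0000] v=[1.0000 0.0000]
Step 1: x=[6.0400 9.1600] v=[0.2000 0.8000]
Step 2: x=[5.9392 9.4608] v=[-0.5040 1.5040]
Step 3: x=[5.7619 9.8381] v=[-0.8867 1.8867]
Step 4: x=[5.5968 10.2032] v=[-0.8257 1.8257]
Step 5: x=[5.5287 10.4713] v=[-0.3406 1.3406]
Step 6: x=[5.6114 10.5886] v=[0.4135 0.5865]
Step 7: x=[5.8505 10.5495] v=[1.1953 -0.1953]
Step 8: x=[6.2014 10.3986] v=[1.7545 -0.7545]
Max displacement = 2.5886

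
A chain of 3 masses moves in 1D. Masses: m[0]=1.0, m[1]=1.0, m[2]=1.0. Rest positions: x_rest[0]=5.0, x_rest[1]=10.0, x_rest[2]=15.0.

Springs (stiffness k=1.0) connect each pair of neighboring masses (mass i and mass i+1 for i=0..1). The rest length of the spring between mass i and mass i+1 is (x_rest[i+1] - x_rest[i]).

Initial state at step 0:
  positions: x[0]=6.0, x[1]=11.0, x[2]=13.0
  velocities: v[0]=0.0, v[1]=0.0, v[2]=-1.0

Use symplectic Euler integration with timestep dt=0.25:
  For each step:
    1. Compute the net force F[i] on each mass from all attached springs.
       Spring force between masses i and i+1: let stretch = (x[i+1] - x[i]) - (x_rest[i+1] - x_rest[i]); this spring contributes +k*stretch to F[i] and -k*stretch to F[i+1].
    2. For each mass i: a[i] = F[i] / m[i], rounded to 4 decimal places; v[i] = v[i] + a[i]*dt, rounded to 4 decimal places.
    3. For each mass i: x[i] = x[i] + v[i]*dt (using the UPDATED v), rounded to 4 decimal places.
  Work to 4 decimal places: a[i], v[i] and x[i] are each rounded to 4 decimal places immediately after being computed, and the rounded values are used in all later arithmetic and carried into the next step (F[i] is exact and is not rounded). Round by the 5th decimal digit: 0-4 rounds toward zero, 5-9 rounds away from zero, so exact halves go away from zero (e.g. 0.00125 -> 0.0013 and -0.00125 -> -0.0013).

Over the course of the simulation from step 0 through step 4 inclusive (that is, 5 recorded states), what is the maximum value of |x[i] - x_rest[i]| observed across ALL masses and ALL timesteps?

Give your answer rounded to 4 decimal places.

Answer: 2.0625

Derivation:
Step 0: x=[6.0000 11.0000 13.0000] v=[0.0000 0.0000 -1.0000]
Step 1: x=[6.0000 10.8125 12.9375] v=[0.0000 -0.7500 -0.2500]
Step 2: x=[5.9883 10.4570 13.0547] v=[-0.0469 -1.4219 0.4688]
Step 3: x=[5.9434 9.9846 13.3221] v=[-0.1797 -1.8897 1.0694]
Step 4: x=[5.8386 9.4682 13.6934] v=[-0.4194 -2.0656 1.4850]
Max displacement = 2.0625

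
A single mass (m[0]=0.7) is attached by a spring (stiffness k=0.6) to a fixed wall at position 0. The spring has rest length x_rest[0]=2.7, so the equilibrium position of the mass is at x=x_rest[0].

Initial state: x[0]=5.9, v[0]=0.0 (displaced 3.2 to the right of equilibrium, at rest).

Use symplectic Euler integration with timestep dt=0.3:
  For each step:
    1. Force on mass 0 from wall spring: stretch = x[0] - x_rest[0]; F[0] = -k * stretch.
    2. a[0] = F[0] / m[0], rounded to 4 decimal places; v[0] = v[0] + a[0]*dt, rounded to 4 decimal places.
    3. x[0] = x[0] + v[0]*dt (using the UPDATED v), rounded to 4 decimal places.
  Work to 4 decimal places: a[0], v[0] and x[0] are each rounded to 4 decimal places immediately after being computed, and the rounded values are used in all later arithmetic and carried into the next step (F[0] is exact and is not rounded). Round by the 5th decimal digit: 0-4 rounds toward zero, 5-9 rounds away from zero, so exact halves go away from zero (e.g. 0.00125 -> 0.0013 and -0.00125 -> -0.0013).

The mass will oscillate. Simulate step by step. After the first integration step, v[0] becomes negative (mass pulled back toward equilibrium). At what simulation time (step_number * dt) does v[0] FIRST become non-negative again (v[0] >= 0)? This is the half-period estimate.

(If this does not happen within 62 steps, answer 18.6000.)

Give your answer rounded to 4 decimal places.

Answer: 3.6000

Derivation:
Step 0: x=[5.9000] v=[0.0000]
Step 1: x=[5.6531] v=[-0.8229]
Step 2: x=[5.1784] v=[-1.5823]
Step 3: x=[4.5125] v=[-2.2196]
Step 4: x=[3.7068] v=[-2.6857]
Step 5: x=[2.8234] v=[-2.9446]
Step 6: x=[1.9305] v=[-2.9763]
Step 7: x=[1.0970] v=[-2.7784]
Step 8: x=[0.3871] v=[-2.3662]
Step 9: x=[-0.1444] v=[-1.7715]
Step 10: x=[-0.4564] v=[-1.0401]
Step 11: x=[-0.5250] v=[-0.2285]
Step 12: x=[-0.3448] v=[0.6008]
First v>=0 after going negative at step 12, time=3.6000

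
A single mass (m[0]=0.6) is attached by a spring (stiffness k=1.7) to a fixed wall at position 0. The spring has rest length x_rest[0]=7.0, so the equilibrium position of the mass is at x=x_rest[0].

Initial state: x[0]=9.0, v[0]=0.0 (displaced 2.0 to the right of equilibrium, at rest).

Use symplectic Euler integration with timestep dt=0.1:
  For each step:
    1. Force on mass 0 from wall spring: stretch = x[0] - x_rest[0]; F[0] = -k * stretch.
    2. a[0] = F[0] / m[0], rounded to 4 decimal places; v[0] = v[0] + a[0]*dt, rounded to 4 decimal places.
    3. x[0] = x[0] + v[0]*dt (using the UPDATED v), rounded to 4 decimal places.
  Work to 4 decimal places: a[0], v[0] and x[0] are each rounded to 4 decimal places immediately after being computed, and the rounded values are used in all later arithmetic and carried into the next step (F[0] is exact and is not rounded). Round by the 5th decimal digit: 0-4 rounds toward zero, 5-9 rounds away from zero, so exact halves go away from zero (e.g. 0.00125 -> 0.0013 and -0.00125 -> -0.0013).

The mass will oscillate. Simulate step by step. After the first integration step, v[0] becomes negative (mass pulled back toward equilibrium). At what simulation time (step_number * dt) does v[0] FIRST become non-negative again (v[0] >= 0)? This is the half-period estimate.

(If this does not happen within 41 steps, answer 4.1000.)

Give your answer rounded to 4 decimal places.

Answer: 1.9000

Derivation:
Step 0: x=[9.0000] v=[0.0000]
Step 1: x=[8.9433] v=[-0.5667]
Step 2: x=[8.8316] v=[-1.1173]
Step 3: x=[8.6680] v=[-1.6363]
Step 4: x=[8.4571] v=[-2.1089]
Step 5: x=[8.2049] v=[-2.5218]
Step 6: x=[7.9186] v=[-2.8632]
Step 7: x=[7.6063] v=[-3.1235]
Step 8: x=[7.2768] v=[-3.2953]
Step 9: x=[6.9394] v=[-3.3737]
Step 10: x=[6.6038] v=[-3.3565]
Step 11: x=[6.2794] v=[-3.2442]
Step 12: x=[5.9754] v=[-3.0400]
Step 13: x=[5.7004] v=[-2.7497]
Step 14: x=[5.4623] v=[-2.3815]
Step 15: x=[5.2677] v=[-1.9458]
Step 16: x=[5.1222] v=[-1.4550]
Step 17: x=[5.0299] v=[-0.9230]
Step 18: x=[4.9934] v=[-0.3648]
Step 19: x=[5.0138] v=[0.2037]
First v>=0 after going negative at step 19, time=1.9000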